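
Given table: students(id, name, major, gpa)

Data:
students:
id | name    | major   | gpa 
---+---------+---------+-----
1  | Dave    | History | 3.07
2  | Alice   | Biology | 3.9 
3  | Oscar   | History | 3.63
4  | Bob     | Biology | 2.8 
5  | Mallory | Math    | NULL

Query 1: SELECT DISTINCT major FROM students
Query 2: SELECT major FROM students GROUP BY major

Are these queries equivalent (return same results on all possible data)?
Yes, equivalent

Both queries return: [('Biology',), ('History',), ('Math',)]

Reason: Both get unique majors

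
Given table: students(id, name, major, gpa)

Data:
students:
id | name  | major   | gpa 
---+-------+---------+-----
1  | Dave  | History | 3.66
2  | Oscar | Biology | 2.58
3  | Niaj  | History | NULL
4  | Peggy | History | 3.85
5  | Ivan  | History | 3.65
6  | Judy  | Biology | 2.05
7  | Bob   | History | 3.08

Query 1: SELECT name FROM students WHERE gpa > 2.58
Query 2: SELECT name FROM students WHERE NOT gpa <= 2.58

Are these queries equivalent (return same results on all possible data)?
Yes, equivalent

Both queries return: [('Bob',), ('Dave',), ('Ivan',), ('Peggy',)]

Reason: Both filter gpa > 2.58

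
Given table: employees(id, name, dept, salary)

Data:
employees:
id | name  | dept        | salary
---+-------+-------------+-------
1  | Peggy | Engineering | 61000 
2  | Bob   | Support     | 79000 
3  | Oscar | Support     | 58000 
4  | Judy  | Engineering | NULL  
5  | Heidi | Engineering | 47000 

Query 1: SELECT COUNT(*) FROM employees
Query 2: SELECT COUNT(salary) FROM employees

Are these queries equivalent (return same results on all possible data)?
No, not equivalent

Query 1 returns: [(5,)]
Query 2 returns: [(4,)]

Reason: COUNT(*) includes NULLs, COUNT(column) excludes them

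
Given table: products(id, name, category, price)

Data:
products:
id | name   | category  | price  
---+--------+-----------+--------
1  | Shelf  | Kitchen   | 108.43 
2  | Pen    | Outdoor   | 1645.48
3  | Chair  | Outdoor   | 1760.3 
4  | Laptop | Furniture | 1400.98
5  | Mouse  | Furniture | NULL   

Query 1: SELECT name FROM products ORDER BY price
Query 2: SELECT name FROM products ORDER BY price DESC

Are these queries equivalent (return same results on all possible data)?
No, not equivalent

Query 1 returns: [('Mouse',), ('Shelf',), ('Laptop',), ('Pen',), ('Chair',)]
Query 2 returns: [('Chair',), ('Pen',), ('Laptop',), ('Shelf',), ('Mouse',)]

Reason: ASC vs DESC gives opposite ordering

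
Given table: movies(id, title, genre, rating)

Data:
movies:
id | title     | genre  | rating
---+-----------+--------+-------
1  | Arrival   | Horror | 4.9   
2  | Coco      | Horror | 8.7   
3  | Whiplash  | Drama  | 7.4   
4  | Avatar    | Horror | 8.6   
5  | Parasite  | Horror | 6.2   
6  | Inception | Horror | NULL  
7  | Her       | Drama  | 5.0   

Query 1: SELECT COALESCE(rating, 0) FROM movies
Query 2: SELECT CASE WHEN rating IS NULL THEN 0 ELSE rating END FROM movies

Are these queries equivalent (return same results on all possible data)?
Yes, equivalent

Both queries return: [(0,), (4.9,), (5.0,), (6.2,), (7.4,), (8.6,), (8.7,)]

Reason: COALESCE vs CASE for NULL handling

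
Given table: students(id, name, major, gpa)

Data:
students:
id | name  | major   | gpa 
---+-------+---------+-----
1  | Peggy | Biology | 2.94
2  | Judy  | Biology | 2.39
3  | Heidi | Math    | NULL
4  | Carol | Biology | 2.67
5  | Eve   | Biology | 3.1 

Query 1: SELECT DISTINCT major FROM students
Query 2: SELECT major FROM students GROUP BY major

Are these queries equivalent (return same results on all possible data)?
Yes, equivalent

Both queries return: [('Biology',), ('Math',)]

Reason: Both get unique majors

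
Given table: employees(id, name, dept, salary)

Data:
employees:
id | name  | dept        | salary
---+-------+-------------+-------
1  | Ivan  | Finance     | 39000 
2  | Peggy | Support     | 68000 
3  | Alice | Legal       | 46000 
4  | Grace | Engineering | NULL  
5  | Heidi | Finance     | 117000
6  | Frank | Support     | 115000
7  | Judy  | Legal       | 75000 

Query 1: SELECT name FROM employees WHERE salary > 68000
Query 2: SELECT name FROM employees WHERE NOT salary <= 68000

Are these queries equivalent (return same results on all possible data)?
Yes, equivalent

Both queries return: [('Frank',), ('Heidi',), ('Judy',)]

Reason: Both filter salary > 68000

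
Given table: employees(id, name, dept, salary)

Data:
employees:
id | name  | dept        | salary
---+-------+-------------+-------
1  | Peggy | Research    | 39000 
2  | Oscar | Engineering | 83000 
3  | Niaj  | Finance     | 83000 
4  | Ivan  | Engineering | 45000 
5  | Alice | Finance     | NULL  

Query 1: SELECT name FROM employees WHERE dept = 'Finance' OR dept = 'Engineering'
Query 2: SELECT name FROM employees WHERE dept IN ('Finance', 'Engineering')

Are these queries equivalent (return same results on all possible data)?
Yes, equivalent

Both queries return: [('Alice',), ('Ivan',), ('Niaj',), ('Oscar',)]

Reason: OR vs IN are equivalent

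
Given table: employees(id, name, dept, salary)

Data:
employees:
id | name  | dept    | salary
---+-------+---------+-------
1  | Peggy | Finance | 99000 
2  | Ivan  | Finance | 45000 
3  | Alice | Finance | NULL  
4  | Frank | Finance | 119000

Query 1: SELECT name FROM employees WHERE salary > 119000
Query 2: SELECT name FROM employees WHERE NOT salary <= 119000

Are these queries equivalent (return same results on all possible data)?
Yes, equivalent

Both queries return: []

Reason: Both filter salary > 119000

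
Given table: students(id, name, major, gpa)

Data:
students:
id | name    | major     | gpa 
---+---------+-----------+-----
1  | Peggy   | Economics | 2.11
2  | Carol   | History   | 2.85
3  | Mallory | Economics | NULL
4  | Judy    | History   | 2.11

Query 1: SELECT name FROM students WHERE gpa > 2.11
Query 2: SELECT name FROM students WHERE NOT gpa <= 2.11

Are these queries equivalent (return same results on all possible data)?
Yes, equivalent

Both queries return: [('Carol',)]

Reason: Both filter gpa > 2.11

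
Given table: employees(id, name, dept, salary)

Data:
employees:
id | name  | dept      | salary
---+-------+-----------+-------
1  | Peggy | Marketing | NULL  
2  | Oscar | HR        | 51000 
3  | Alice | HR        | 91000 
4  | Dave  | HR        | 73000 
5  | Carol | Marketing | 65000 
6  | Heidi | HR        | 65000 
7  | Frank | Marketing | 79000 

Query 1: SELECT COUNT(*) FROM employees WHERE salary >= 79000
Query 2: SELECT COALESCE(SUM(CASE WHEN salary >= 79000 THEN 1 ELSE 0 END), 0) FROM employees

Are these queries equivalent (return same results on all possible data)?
Yes, equivalent

Both queries return: [(2,)]

Reason: COUNT with WHERE vs conditional SUM (COALESCE handles empty-table NULL)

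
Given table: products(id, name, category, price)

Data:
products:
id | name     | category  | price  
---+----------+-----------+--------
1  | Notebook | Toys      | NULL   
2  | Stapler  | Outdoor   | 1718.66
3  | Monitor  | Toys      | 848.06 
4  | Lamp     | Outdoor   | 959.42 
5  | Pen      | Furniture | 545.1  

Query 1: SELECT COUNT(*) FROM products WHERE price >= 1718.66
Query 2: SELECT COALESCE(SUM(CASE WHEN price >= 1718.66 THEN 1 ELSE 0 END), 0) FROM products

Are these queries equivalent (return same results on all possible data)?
Yes, equivalent

Both queries return: [(1,)]

Reason: COUNT with WHERE vs conditional SUM (COALESCE handles empty-table NULL)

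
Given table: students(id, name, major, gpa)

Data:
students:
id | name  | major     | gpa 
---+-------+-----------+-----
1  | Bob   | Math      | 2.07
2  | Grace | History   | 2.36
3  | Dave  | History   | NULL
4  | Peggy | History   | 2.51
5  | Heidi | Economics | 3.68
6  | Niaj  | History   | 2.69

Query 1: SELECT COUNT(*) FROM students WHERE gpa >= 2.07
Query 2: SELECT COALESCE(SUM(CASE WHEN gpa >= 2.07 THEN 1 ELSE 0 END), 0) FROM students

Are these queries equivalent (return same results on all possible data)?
Yes, equivalent

Both queries return: [(5,)]

Reason: COUNT with WHERE vs conditional SUM (COALESCE handles empty-table NULL)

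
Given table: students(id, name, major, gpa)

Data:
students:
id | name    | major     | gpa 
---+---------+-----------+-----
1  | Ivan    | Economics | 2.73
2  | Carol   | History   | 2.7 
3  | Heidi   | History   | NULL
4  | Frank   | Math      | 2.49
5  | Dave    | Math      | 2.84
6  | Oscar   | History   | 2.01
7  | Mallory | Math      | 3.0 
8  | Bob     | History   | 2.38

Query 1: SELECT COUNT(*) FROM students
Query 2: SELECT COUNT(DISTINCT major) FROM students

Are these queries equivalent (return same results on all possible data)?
No, not equivalent

Query 1 returns: [(8,)]
Query 2 returns: [(3,)]

Reason: COUNT(*) counts rows, COUNT(DISTINCT major) counts unique majors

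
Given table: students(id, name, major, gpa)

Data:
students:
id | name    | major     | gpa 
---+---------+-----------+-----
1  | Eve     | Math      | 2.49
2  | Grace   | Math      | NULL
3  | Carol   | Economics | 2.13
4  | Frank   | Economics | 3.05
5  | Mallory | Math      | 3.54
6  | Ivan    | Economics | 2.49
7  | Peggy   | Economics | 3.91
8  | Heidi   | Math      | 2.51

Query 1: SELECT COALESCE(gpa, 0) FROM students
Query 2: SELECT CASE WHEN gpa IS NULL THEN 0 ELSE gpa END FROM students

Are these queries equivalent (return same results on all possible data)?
Yes, equivalent

Both queries return: [(0,), (2.13,), (2.49,), (2.49,), (2.51,), (3.05,), (3.54,), (3.91,)]

Reason: COALESCE vs CASE for NULL handling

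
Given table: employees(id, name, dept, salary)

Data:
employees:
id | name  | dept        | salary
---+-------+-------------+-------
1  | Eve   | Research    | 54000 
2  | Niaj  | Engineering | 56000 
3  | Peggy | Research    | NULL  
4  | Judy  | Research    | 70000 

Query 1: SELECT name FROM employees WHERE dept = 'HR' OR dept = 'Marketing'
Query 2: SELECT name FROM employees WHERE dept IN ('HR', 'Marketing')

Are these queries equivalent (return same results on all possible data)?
Yes, equivalent

Both queries return: []

Reason: OR vs IN are equivalent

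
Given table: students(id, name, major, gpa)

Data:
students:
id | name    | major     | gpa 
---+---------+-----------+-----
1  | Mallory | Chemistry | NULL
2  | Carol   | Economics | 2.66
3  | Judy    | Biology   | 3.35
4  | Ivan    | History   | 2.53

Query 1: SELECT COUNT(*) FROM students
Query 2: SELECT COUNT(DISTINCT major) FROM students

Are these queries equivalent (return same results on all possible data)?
No, not equivalent

Query 1 returns: [(4,)]
Query 2 returns: [(4,)]

Reason: COUNT(*) counts rows, COUNT(DISTINCT major) counts unique majors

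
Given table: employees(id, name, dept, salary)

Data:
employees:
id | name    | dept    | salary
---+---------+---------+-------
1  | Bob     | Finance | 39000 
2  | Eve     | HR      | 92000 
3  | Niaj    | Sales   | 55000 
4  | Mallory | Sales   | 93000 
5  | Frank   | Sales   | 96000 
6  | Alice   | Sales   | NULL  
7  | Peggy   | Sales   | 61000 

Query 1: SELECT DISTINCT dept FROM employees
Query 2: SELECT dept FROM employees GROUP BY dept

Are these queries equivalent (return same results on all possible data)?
Yes, equivalent

Both queries return: [('Finance',), ('HR',), ('Sales',)]

Reason: Both get unique depts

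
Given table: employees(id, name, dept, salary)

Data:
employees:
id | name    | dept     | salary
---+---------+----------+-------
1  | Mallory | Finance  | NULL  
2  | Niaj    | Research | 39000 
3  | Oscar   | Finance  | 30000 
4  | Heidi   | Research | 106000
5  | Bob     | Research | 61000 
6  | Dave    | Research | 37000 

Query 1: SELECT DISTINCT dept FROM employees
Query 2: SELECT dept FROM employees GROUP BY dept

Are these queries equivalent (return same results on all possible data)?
Yes, equivalent

Both queries return: [('Finance',), ('Research',)]

Reason: Both get unique depts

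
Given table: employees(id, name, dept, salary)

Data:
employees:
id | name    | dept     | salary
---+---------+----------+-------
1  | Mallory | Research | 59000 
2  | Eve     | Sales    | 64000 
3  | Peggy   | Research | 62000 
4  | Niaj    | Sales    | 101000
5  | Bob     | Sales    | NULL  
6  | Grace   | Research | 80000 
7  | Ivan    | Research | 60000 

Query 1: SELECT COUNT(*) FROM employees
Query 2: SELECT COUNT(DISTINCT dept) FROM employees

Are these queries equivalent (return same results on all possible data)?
No, not equivalent

Query 1 returns: [(7,)]
Query 2 returns: [(2,)]

Reason: COUNT(*) counts rows, COUNT(DISTINCT dept) counts unique depts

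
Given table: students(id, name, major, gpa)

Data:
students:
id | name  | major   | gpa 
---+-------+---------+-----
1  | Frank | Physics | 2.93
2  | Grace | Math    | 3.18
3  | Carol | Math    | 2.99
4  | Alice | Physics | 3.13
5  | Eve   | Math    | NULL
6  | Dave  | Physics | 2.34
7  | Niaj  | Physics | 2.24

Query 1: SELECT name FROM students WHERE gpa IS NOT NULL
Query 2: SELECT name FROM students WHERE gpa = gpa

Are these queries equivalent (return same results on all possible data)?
Yes, equivalent

Both queries return: [('Alice',), ('Carol',), ('Dave',), ('Frank',), ('Grace',), ('Niaj',)]

Reason: IS NOT NULL vs self-equality (both exclude NULLs)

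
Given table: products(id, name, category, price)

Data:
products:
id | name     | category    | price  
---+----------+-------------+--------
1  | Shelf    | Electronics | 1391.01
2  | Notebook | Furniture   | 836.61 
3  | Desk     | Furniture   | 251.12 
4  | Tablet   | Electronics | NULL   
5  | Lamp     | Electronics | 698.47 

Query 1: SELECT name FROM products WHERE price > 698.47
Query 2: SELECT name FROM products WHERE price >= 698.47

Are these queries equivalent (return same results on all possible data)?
No, not equivalent

Query 1 returns: [('Shelf',), ('Notebook',)]
Query 2 returns: [('Shelf',), ('Notebook',), ('Lamp',)]

Reason: > vs >= gives different results when price = 698.47 exists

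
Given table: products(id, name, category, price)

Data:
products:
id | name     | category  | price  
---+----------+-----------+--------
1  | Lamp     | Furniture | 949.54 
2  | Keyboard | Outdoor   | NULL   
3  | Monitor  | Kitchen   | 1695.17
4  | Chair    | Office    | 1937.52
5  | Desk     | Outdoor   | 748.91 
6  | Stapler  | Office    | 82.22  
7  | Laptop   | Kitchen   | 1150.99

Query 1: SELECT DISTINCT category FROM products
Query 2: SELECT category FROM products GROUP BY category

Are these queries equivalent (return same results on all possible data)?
Yes, equivalent

Both queries return: [('Furniture',), ('Kitchen',), ('Office',), ('Outdoor',)]

Reason: Both get unique categorys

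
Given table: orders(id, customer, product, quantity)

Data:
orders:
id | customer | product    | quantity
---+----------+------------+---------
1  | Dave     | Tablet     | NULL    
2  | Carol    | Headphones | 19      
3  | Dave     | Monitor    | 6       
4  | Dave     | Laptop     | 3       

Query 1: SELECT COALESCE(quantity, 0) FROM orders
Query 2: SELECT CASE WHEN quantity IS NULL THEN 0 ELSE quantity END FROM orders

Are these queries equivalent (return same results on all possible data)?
Yes, equivalent

Both queries return: [(0,), (3,), (6,), (19,)]

Reason: COALESCE vs CASE for NULL handling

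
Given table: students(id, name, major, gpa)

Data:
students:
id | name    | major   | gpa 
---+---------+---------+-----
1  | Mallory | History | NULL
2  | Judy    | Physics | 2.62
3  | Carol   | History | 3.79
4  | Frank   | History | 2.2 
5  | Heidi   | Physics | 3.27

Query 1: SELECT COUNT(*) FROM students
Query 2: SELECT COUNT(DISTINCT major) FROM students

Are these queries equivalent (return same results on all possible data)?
No, not equivalent

Query 1 returns: [(5,)]
Query 2 returns: [(2,)]

Reason: COUNT(*) counts rows, COUNT(DISTINCT major) counts unique majors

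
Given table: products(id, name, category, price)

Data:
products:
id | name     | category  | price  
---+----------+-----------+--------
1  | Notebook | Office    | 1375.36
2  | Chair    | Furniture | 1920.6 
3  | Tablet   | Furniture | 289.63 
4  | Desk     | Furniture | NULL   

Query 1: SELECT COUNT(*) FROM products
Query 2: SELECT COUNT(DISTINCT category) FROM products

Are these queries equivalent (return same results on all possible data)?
No, not equivalent

Query 1 returns: [(4,)]
Query 2 returns: [(2,)]

Reason: COUNT(*) counts rows, COUNT(DISTINCT category) counts unique categorys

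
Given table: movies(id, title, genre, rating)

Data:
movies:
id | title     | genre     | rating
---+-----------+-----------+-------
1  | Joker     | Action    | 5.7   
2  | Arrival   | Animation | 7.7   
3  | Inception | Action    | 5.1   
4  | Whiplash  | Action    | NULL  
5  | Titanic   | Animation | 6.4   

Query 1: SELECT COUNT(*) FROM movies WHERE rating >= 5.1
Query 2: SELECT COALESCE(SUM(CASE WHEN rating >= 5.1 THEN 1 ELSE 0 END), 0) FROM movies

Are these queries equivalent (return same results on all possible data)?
Yes, equivalent

Both queries return: [(4,)]

Reason: COUNT with WHERE vs conditional SUM (COALESCE handles empty-table NULL)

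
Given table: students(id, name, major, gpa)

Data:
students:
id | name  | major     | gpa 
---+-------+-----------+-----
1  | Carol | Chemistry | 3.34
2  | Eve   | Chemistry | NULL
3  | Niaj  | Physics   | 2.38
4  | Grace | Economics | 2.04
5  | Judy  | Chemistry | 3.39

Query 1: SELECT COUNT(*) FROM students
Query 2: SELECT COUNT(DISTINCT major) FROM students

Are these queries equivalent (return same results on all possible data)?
No, not equivalent

Query 1 returns: [(5,)]
Query 2 returns: [(3,)]

Reason: COUNT(*) counts rows, COUNT(DISTINCT major) counts unique majors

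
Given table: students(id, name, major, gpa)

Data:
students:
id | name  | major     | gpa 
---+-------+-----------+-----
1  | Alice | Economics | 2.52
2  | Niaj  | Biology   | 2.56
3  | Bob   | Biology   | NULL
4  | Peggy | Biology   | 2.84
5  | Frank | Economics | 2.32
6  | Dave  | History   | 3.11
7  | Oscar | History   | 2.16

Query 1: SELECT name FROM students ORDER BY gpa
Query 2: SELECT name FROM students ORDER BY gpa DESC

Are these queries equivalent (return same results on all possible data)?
No, not equivalent

Query 1 returns: [('Bob',), ('Oscar',), ('Frank',), ('Alice',), ('Niaj',), ('Peggy',), ('Dave',)]
Query 2 returns: [('Dave',), ('Peggy',), ('Niaj',), ('Alice',), ('Frank',), ('Oscar',), ('Bob',)]

Reason: ASC vs DESC gives opposite ordering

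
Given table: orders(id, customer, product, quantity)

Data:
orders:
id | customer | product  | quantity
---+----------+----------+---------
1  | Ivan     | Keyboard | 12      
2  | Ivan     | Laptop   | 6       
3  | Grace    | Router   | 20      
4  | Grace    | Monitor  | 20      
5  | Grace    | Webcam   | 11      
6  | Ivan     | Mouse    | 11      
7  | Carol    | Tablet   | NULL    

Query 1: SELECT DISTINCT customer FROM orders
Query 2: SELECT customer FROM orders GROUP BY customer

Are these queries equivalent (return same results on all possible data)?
Yes, equivalent

Both queries return: [('Carol',), ('Grace',), ('Ivan',)]

Reason: Both get unique customers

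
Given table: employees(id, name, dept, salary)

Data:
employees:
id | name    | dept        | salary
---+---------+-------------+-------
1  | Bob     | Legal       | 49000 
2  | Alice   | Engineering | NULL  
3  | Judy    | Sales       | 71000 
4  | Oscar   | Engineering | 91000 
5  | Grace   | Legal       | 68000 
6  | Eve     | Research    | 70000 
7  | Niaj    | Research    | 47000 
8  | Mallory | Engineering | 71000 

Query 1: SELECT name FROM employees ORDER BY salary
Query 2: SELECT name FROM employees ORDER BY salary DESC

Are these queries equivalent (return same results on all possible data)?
No, not equivalent

Query 1 returns: [('Alice',), ('Niaj',), ('Bob',), ('Grace',), ('Eve',), ('Judy',), ('Mallory',), ('Oscar',)]
Query 2 returns: [('Oscar',), ('Judy',), ('Mallory',), ('Eve',), ('Grace',), ('Bob',), ('Niaj',), ('Alice',)]

Reason: ASC vs DESC gives opposite ordering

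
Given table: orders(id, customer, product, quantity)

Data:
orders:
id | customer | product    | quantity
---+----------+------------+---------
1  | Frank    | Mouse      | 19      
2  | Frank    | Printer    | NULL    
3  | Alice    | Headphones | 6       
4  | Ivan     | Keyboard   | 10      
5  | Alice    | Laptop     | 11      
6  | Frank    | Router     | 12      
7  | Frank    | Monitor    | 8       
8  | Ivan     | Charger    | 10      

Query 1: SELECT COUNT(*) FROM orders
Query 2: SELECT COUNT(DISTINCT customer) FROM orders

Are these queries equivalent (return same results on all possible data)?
No, not equivalent

Query 1 returns: [(8,)]
Query 2 returns: [(3,)]

Reason: COUNT(*) counts rows, COUNT(DISTINCT customer) counts unique customers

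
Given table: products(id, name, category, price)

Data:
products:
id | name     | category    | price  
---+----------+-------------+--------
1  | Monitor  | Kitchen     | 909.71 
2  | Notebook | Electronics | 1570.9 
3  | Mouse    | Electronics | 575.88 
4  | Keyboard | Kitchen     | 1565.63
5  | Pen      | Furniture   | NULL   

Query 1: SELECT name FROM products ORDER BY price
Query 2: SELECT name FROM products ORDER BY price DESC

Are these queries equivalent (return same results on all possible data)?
No, not equivalent

Query 1 returns: [('Pen',), ('Mouse',), ('Monitor',), ('Keyboard',), ('Notebook',)]
Query 2 returns: [('Notebook',), ('Keyboard',), ('Monitor',), ('Mouse',), ('Pen',)]

Reason: ASC vs DESC gives opposite ordering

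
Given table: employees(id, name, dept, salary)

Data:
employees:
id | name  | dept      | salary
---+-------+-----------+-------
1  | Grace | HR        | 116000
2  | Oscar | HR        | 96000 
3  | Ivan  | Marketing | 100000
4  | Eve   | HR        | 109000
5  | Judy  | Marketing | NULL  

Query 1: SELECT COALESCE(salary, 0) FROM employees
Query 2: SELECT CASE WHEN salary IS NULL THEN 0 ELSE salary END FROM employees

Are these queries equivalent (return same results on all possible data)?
Yes, equivalent

Both queries return: [(0,), (96000,), (100000,), (109000,), (116000,)]

Reason: COALESCE vs CASE for NULL handling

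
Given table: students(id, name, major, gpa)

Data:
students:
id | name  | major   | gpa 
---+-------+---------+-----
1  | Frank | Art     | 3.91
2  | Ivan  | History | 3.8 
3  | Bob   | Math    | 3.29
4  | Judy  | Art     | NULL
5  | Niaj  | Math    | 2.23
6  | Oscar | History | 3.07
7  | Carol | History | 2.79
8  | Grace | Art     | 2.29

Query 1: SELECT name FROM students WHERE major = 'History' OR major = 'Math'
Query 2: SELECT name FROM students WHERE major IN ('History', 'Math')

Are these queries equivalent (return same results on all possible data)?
Yes, equivalent

Both queries return: [('Bob',), ('Carol',), ('Ivan',), ('Niaj',), ('Oscar',)]

Reason: OR vs IN are equivalent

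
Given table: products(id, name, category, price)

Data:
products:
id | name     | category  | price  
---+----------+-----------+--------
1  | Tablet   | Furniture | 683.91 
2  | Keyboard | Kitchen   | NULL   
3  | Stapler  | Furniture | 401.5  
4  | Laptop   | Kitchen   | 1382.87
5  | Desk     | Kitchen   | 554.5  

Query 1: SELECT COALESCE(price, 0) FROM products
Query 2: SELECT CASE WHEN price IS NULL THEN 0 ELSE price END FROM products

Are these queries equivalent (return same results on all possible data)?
Yes, equivalent

Both queries return: [(0,), (401.5,), (554.5,), (683.91,), (1382.87,)]

Reason: COALESCE vs CASE for NULL handling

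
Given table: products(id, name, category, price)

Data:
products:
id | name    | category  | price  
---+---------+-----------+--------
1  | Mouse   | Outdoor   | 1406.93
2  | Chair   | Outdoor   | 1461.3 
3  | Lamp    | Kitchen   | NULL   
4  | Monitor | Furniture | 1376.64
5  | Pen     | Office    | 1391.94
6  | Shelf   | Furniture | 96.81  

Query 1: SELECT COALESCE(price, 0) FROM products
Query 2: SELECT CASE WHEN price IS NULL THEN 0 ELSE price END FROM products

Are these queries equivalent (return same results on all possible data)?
Yes, equivalent

Both queries return: [(0,), (96.81,), (1376.64,), (1391.94,), (1406.93,), (1461.3,)]

Reason: COALESCE vs CASE for NULL handling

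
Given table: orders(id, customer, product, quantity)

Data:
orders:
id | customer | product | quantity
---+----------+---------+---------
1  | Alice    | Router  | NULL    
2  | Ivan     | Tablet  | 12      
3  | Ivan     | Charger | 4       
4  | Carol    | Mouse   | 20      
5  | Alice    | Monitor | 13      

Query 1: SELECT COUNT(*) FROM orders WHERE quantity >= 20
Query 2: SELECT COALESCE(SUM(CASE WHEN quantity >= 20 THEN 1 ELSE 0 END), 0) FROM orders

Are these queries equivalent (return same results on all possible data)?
Yes, equivalent

Both queries return: [(1,)]

Reason: COUNT with WHERE vs conditional SUM (COALESCE handles empty-table NULL)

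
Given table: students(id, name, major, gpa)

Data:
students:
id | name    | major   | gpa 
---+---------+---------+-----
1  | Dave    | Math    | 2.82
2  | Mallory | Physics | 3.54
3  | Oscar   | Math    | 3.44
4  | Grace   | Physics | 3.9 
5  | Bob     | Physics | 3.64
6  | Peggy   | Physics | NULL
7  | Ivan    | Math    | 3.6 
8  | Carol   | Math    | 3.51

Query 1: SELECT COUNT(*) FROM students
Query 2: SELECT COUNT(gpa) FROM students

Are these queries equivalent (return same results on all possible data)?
No, not equivalent

Query 1 returns: [(8,)]
Query 2 returns: [(7,)]

Reason: COUNT(*) includes NULLs, COUNT(column) excludes them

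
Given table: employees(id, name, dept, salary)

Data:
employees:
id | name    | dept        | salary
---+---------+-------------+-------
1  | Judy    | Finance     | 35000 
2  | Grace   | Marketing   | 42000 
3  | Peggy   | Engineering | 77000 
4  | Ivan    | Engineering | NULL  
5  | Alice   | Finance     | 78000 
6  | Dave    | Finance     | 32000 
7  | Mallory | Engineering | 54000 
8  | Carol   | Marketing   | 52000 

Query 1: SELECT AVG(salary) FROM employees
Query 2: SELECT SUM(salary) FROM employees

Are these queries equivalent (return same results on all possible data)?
No, not equivalent

Query 1 returns: [(52857.142857142855,)]
Query 2 returns: [(370000,)]

Reason: AVG vs SUM give different aggregate values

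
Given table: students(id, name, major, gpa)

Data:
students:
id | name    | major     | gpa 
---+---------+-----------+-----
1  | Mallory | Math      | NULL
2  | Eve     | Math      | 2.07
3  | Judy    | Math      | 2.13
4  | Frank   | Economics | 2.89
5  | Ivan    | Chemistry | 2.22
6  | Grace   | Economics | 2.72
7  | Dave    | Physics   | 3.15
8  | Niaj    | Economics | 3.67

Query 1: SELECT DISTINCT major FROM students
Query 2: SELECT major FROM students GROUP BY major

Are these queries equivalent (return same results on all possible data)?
Yes, equivalent

Both queries return: [('Chemistry',), ('Economics',), ('Math',), ('Physics',)]

Reason: Both get unique majors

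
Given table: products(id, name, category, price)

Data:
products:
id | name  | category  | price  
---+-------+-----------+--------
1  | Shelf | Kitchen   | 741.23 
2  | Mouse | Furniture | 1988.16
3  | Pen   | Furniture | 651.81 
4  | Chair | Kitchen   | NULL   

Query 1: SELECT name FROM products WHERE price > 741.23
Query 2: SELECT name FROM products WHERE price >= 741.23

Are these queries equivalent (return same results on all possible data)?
No, not equivalent

Query 1 returns: [('Mouse',)]
Query 2 returns: [('Shelf',), ('Mouse',)]

Reason: > vs >= gives different results when price = 741.23 exists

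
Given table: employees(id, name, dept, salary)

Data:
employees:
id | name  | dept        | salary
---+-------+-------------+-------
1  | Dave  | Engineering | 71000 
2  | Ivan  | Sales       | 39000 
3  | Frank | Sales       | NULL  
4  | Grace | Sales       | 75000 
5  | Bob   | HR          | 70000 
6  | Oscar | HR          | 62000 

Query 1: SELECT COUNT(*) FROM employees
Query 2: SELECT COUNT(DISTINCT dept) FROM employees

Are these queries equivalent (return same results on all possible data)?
No, not equivalent

Query 1 returns: [(6,)]
Query 2 returns: [(3,)]

Reason: COUNT(*) counts rows, COUNT(DISTINCT dept) counts unique depts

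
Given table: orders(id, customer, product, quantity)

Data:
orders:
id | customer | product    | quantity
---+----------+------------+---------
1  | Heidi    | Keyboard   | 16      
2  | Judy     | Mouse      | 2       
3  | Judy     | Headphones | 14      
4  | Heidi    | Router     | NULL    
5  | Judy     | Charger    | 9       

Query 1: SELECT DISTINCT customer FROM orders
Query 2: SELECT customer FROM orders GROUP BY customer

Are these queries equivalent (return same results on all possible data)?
Yes, equivalent

Both queries return: [('Heidi',), ('Judy',)]

Reason: Both get unique customers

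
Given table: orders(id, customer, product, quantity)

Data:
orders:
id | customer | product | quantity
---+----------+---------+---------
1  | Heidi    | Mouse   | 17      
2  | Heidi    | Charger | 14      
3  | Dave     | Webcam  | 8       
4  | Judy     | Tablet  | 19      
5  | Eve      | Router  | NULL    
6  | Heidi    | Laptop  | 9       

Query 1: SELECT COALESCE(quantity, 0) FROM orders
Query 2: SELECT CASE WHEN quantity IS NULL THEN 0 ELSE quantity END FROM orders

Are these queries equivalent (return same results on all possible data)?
Yes, equivalent

Both queries return: [(0,), (8,), (9,), (14,), (17,), (19,)]

Reason: COALESCE vs CASE for NULL handling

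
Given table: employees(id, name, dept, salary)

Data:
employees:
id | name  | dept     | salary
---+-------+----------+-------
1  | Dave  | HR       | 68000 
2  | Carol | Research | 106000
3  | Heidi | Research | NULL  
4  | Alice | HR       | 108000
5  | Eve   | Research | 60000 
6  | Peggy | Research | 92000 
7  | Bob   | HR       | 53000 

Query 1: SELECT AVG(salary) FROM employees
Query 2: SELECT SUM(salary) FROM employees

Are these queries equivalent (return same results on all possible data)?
No, not equivalent

Query 1 returns: [(81166.66666666667,)]
Query 2 returns: [(487000,)]

Reason: AVG vs SUM give different aggregate values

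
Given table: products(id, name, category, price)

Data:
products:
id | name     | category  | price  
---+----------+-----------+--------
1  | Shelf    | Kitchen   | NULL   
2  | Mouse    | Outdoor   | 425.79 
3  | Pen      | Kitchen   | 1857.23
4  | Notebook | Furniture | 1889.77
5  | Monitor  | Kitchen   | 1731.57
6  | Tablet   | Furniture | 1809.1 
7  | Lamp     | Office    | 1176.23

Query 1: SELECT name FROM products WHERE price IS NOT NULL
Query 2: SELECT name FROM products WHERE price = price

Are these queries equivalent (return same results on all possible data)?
Yes, equivalent

Both queries return: [('Lamp',), ('Monitor',), ('Mouse',), ('Notebook',), ('Pen',), ('Tablet',)]

Reason: IS NOT NULL vs self-equality (both exclude NULLs)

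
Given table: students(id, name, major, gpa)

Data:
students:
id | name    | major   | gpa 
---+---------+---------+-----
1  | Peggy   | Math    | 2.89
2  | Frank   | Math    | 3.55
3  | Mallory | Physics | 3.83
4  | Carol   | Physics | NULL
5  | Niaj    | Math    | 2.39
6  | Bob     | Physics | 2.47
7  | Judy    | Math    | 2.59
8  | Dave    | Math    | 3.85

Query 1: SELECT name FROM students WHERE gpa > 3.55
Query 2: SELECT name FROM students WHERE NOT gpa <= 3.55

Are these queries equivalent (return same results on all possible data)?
Yes, equivalent

Both queries return: [('Dave',), ('Mallory',)]

Reason: Both filter gpa > 3.55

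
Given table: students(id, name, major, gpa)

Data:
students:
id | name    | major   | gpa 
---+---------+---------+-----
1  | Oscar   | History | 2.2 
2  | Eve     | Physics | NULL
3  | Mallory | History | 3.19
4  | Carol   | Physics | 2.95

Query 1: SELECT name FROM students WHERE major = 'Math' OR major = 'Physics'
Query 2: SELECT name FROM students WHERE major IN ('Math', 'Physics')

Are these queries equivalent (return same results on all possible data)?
Yes, equivalent

Both queries return: [('Carol',), ('Eve',)]

Reason: OR vs IN are equivalent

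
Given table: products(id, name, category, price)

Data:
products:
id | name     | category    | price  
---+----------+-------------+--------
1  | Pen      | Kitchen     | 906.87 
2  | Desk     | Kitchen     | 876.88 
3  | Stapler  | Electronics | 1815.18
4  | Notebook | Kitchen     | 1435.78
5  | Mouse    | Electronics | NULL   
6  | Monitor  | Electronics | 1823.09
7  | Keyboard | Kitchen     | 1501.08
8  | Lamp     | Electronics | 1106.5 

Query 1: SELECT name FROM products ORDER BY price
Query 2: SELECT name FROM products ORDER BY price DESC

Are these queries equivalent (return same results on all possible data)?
No, not equivalent

Query 1 returns: [('Mouse',), ('Desk',), ('Pen',), ('Lamp',), ('Notebook',), ('Keyboard',), ('Stapler',), ('Monitor',)]
Query 2 returns: [('Monitor',), ('Stapler',), ('Keyboard',), ('Notebook',), ('Lamp',), ('Pen',), ('Desk',), ('Mouse',)]

Reason: ASC vs DESC gives opposite ordering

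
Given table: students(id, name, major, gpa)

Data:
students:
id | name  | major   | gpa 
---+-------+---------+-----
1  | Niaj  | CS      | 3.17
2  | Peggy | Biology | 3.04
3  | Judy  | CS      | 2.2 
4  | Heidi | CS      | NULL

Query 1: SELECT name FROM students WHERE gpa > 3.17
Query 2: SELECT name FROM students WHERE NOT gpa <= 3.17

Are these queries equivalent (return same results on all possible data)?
Yes, equivalent

Both queries return: []

Reason: Both filter gpa > 3.17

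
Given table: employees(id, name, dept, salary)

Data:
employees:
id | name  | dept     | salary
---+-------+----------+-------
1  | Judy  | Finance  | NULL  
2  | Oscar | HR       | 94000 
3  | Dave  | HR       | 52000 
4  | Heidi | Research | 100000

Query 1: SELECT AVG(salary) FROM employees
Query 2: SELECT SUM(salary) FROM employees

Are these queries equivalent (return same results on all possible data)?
No, not equivalent

Query 1 returns: [(82000.0,)]
Query 2 returns: [(246000,)]

Reason: AVG vs SUM give different aggregate values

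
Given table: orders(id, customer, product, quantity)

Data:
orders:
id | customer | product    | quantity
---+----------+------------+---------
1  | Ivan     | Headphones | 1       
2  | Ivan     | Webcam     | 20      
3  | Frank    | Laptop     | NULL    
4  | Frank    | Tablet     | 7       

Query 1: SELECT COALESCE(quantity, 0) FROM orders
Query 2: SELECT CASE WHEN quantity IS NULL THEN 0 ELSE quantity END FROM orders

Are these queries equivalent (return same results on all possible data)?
Yes, equivalent

Both queries return: [(0,), (1,), (7,), (20,)]

Reason: COALESCE vs CASE for NULL handling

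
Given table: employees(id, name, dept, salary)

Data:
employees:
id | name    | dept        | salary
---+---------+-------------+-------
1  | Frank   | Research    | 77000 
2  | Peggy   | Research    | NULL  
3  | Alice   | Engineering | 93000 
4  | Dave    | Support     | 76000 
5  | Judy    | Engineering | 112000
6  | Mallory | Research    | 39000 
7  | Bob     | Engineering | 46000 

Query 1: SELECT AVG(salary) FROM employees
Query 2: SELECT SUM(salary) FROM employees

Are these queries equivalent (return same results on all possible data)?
No, not equivalent

Query 1 returns: [(73833.33333333333,)]
Query 2 returns: [(443000,)]

Reason: AVG vs SUM give different aggregate values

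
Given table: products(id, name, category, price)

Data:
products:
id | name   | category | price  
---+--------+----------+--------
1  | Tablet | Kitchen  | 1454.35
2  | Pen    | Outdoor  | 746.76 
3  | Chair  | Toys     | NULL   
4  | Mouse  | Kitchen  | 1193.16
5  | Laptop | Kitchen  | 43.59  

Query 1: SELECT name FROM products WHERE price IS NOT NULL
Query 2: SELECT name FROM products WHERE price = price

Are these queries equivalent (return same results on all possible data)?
Yes, equivalent

Both queries return: [('Laptop',), ('Mouse',), ('Pen',), ('Tablet',)]

Reason: IS NOT NULL vs self-equality (both exclude NULLs)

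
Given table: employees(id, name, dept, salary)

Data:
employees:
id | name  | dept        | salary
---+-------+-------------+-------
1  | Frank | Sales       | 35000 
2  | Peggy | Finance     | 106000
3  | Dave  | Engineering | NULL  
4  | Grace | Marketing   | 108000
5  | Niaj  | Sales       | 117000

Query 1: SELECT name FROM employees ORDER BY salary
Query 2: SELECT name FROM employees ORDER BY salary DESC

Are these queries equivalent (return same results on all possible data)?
No, not equivalent

Query 1 returns: [('Dave',), ('Frank',), ('Peggy',), ('Grace',), ('Niaj',)]
Query 2 returns: [('Niaj',), ('Grace',), ('Peggy',), ('Frank',), ('Dave',)]

Reason: ASC vs DESC gives opposite ordering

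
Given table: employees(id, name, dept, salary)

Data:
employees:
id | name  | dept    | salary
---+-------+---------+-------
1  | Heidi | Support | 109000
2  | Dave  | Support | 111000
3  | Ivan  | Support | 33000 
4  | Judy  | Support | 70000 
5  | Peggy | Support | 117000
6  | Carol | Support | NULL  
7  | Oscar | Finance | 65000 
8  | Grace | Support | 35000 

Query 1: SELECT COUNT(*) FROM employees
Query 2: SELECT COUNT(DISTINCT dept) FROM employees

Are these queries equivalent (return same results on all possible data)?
No, not equivalent

Query 1 returns: [(8,)]
Query 2 returns: [(2,)]

Reason: COUNT(*) counts rows, COUNT(DISTINCT dept) counts unique depts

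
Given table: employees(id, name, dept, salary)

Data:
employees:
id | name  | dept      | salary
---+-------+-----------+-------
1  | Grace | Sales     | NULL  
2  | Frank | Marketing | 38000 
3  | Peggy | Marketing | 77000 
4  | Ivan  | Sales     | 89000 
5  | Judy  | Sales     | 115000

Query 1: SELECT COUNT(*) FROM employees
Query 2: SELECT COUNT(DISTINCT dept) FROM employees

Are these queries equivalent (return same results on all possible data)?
No, not equivalent

Query 1 returns: [(5,)]
Query 2 returns: [(2,)]

Reason: COUNT(*) counts rows, COUNT(DISTINCT dept) counts unique depts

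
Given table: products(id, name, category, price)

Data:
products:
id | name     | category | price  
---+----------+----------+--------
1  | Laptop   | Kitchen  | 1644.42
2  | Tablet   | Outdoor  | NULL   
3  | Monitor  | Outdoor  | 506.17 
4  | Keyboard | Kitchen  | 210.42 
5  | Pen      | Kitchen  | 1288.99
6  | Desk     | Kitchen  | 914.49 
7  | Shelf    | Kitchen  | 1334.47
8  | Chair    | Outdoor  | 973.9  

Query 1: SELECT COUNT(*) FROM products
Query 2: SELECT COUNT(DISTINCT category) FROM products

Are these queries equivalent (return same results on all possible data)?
No, not equivalent

Query 1 returns: [(8,)]
Query 2 returns: [(2,)]

Reason: COUNT(*) counts rows, COUNT(DISTINCT category) counts unique categorys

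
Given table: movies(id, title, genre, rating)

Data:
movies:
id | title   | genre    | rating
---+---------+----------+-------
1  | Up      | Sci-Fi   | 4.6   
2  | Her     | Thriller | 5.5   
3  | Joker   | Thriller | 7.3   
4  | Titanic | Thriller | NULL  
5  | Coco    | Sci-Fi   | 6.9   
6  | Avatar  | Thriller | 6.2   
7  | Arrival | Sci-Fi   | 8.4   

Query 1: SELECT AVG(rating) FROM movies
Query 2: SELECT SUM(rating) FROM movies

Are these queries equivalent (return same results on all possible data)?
No, not equivalent

Query 1 returns: [(6.483333333333333,)]
Query 2 returns: [(38.9,)]

Reason: AVG vs SUM give different aggregate values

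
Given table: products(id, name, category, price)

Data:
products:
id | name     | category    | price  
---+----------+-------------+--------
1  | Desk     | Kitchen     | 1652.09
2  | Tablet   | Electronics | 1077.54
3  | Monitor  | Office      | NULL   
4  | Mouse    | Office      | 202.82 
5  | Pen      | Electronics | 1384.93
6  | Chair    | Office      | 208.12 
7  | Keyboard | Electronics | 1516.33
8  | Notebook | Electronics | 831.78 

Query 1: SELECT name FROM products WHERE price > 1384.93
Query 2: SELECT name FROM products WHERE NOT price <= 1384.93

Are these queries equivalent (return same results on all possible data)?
Yes, equivalent

Both queries return: [('Desk',), ('Keyboard',)]

Reason: Both filter price > 1384.93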